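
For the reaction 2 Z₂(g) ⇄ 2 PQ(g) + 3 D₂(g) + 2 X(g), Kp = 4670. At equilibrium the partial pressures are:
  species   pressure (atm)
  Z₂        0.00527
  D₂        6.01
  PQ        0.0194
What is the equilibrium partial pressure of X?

At equilibrium, Kp = P(PQ)²·P(D₂)³·P(X)² / P(Z₂)² = 4670.
(0.0194)²·(6.01)³·(P(X))² / (0.00527)² = 4670
P(X)² = 1.59 ⇒ P(X) = 1.26 atm

P(X) = 1.26 atm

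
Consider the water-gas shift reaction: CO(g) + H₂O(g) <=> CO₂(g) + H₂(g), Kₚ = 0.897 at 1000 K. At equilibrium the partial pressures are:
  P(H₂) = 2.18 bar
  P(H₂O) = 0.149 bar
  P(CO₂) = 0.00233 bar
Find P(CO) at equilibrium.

At equilibrium, Kₚ = P(CO₂)·P(H₂) / (P(CO)·P(H₂O)) = 0.897.
(0.00233)·(2.18) / ((P(CO))·(0.149)) = 0.897
P(CO) = 0.0380 bar

P(CO) = 0.0380 bar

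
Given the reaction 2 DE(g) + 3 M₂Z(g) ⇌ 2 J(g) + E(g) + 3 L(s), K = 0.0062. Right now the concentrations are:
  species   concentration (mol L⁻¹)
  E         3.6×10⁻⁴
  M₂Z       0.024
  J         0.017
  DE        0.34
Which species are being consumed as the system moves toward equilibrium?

J, E, L (products)

(L is a pure solid — omitted from Q.)
Q = [J]²·[E] / ([DE]²·[M₂Z]³) = (0.017)²·(3.6×10⁻⁴) / ((0.34)²·(0.024)³) = 0.065
Q = 0.065 > K = 0.0062: net reverse reaction.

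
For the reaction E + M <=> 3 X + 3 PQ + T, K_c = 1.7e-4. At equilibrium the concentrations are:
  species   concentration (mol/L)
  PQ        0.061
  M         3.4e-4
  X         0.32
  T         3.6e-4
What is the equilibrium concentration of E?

[E] = 0.046 mol/L

At equilibrium, K_c = [X]³·[PQ]³·[T] / ([E]·[M]) = 1.7e-4.
(0.32)³·(0.061)³·(3.6e-4) / (([E])·(3.4e-4)) = 1.7e-4
[E] = 0.0463 = 0.046 mol/L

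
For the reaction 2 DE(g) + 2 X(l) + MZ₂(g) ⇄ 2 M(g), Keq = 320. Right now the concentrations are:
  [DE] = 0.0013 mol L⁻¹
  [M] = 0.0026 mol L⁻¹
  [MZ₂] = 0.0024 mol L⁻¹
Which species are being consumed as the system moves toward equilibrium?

M (products)

(X is a pure liquid — omitted from Q.)
Q = [M]² / ([DE]²·[MZ₂]) = (0.0026)² / ((0.0013)²·(0.0024)) = 1700
Q = 1700 > Keq = 320: net reverse reaction.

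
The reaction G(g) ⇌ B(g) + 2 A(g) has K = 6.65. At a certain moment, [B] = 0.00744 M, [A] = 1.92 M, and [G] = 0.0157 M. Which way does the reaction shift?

Q = [B]·[A]² / [G] = (0.00744)·(1.92)² / (0.0157) = 1.75
Q = 1.75 < K = 6.65, so the forward reaction proceeds.

to the right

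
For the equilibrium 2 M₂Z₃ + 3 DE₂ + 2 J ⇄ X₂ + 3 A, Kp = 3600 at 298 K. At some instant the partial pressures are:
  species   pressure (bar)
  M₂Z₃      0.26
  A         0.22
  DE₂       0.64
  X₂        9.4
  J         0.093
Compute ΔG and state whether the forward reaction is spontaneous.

Qp = P(X₂)·P(A)³ / (P(M₂Z₃)²·P(DE₂)³·P(J)²) = (9.4)·(0.22)³ / ((0.26)²·(0.64)³·(0.093)²) = 653
ΔG = RT ln(Qp/Kp) = (8.314 J mol⁻¹ K⁻¹)(298 K) × ln(653/3600)
   = (2.478 kJ/mol)(-1.707) = -4.23 kJ/mol
ΔG < 0, so the forward reaction is spontaneous (proceeds forward).

ΔG = -4.23 kJ/mol; the forward reaction is spontaneous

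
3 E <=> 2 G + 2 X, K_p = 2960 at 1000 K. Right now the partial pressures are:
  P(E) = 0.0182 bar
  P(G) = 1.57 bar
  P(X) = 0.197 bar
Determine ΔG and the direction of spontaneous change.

Q_p = P(G)²·P(X)² / P(E)³ = (1.57)²·(0.197)² / (0.0182)³ = 15900
ΔG = RT ln(Q_p/K_p) = (8.314 J mol⁻¹ K⁻¹)(1000 K) × ln(15900/2960)
   = (8.314 kJ/mol)(1.681) = 14.0 kJ/mol
ΔG > 0, so the forward reaction is non-spontaneous (proceeds in reverse).

ΔG = 14.0 kJ/mol; the forward reaction is non-spontaneous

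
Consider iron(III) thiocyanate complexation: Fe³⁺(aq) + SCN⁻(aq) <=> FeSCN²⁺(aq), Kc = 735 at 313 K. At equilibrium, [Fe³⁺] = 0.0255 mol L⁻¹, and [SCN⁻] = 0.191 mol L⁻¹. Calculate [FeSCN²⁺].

At equilibrium, Kc = [FeSCN²⁺] / ([Fe³⁺]·[SCN⁻]) = 735.
([FeSCN²⁺]) / ((0.0255)·(0.191)) = 735
[FeSCN²⁺] = 3.58 mol L⁻¹

[FeSCN²⁺] = 3.58 mol L⁻¹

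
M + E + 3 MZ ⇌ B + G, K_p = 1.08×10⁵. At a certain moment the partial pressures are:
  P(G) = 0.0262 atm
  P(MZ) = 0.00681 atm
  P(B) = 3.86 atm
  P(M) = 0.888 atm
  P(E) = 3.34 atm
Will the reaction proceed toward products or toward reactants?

Q_p = P(B)·P(G) / (P(M)·P(E)·P(MZ)³) = (3.86)·(0.0262) / ((0.888)·(3.34)·(0.00681)³) = 1.08×10⁵
Q_p = 1.08×10⁵ = K_p, so the system is already at equilibrium.

neither direction; the system is at equilibrium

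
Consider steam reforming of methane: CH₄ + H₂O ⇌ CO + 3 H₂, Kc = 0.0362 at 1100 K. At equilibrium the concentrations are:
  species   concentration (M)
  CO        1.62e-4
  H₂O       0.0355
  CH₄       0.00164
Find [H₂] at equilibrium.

At equilibrium, Kc = [CO]·[H₂]³ / ([CH₄]·[H₂O]) = 0.0362.
(1.62e-4)·([H₂])³ / ((0.00164)·(0.0355)) = 0.0362
[H₂]³ = 0.0130 ⇒ [H₂] = 0.235 M

[H₂] = 0.235 M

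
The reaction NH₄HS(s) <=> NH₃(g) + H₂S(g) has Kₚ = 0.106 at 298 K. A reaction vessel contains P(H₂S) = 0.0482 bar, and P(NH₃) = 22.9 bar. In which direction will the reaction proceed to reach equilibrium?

in the reverse direction

(NH₄HS is a pure solid — omitted from Qₚ.)
Qₚ = P(NH₃)·P(H₂S) = (22.9)·(0.0482) = 1.10
Qₚ = 1.10 > Kₚ = 0.106, so the reverse reaction proceeds.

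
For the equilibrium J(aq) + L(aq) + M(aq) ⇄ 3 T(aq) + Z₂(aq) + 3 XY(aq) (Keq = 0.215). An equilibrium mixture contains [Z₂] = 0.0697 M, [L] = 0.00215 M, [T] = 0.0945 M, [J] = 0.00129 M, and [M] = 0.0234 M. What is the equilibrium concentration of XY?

[XY] = 0.0619 M

At equilibrium, Keq = [T]³·[Z₂]·[XY]³ / ([J]·[L]·[M]) = 0.215.
(0.0945)³·(0.0697)·([XY])³ / ((0.00129)·(0.00215)·(0.0234)) = 0.215
[XY]³ = 2.37×10⁻⁴ ⇒ [XY] = 0.0619 M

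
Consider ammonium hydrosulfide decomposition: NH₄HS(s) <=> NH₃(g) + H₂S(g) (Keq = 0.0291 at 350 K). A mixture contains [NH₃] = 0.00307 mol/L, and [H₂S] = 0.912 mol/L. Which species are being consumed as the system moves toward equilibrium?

(NH₄HS is a pure solid — omitted from Q.)
Q = [NH₃]·[H₂S] = (0.00307)·(0.912) = 0.00280
Q = 0.00280 < Keq = 0.0291: net forward reaction.

NH₄HS (reactants)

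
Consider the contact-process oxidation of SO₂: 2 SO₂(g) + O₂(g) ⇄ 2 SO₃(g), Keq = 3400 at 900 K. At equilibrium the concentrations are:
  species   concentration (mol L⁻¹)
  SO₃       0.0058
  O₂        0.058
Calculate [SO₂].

[SO₂] = 4.1×10⁻⁴ mol L⁻¹

At equilibrium, Keq = [SO₃]² / ([SO₂]²·[O₂]) = 3400.
(0.0058)² / (([SO₂])²·(0.058)) = 3400
[SO₂]² = 1.71×10⁻⁷ ⇒ [SO₂] = 4.1×10⁻⁴ mol L⁻¹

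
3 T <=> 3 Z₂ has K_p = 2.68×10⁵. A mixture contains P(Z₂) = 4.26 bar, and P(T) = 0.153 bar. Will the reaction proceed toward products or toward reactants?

Q_p = P(Z₂)³ / P(T)³ = (4.26)³ / (0.153)³ = 21600
Q_p = 21600 < K_p = 2.68×10⁵, so the forward reaction proceeds.

forward (toward products)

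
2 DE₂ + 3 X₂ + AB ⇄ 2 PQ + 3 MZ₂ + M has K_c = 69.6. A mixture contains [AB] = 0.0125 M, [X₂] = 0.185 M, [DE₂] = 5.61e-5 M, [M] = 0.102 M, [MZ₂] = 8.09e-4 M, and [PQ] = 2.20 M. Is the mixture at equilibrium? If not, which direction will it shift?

Q_c = [PQ]²·[MZ₂]³·[M] / ([DE₂]²·[X₂]³·[AB]) = (2.20)²·(8.09e-4)³·(0.102) / ((5.61e-5)²·(0.185)³·(0.0125)) = 1050
Q_c = 1050 > K_c = 69.6: net reverse reaction.

no; Q > K, reaction proceeds in reverse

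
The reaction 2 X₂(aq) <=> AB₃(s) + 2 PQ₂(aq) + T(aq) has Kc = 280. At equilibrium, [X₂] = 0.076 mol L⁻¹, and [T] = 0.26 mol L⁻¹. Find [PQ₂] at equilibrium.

(AB₃ is a pure solid — omitted from Kc.)
At equilibrium, Kc = [PQ₂]²·[T] / [X₂]² = 280.
([PQ₂])²·(0.26) / (0.076)² = 280
[PQ₂]² = 6.22 ⇒ [PQ₂] = 2.5 mol L⁻¹

[PQ₂] = 2.5 mol L⁻¹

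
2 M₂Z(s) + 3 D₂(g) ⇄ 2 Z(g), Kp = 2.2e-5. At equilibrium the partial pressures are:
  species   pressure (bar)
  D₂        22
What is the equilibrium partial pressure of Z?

P(Z) = 0.48 bar

(M₂Z is a pure solid — omitted from Kp.)
At equilibrium, Kp = P(Z)² / P(D₂)³ = 2.2e-5.
(P(Z))² / (22)³ = 2.2e-5
P(Z)² = 0.234 ⇒ P(Z) = 0.48 bar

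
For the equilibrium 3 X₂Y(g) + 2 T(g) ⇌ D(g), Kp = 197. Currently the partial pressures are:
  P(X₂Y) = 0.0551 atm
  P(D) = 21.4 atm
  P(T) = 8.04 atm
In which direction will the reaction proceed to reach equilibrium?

Qp = P(D) / (P(X₂Y)³·P(T)²) = (21.4) / ((0.0551)³·(8.04)²) = 1980
Qp = 1980 > Kp = 197, so the reverse reaction proceeds.

to the left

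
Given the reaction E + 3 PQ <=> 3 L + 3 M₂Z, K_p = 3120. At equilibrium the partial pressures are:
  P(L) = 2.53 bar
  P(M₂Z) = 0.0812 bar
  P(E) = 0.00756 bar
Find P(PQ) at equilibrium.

At equilibrium, K_p = P(L)³·P(M₂Z)³ / (P(E)·P(PQ)³) = 3120.
(2.53)³·(0.0812)³ / ((0.00756)·(P(PQ))³) = 3120
P(PQ)³ = 3.68×10⁻⁴ ⇒ P(PQ) = 0.0716 bar

P(PQ) = 0.0716 bar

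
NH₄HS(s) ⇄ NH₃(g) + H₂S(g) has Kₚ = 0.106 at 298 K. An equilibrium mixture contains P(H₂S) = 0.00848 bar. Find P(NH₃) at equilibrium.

P(NH₃) = 12.5 bar

(NH₄HS is a pure solid — omitted from Kₚ.)
At equilibrium, Kₚ = P(NH₃)·P(H₂S) = 0.106.
(P(NH₃))·(0.00848) = 0.106
P(NH₃) = 12.5 bar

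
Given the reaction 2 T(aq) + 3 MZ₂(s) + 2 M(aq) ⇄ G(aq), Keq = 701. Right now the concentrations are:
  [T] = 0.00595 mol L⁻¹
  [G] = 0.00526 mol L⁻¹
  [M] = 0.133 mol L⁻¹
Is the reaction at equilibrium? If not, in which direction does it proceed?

to the left

(MZ₂ is a pure solid — omitted from Q.)
Q = [G] / ([T]²·[M]²) = (0.00526) / ((0.00595)²·(0.133)²) = 8400
Q = 8400 > Keq = 701, so the reverse reaction proceeds.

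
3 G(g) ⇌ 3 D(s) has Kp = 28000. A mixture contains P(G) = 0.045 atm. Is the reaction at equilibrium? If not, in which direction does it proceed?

forward (toward products)

(D is a pure solid — omitted from Qp.)
Qp = 1 / P(G)³ = 1 / (0.045)³ = 11000
Qp = 11000 < Kp = 28000, so the forward reaction proceeds.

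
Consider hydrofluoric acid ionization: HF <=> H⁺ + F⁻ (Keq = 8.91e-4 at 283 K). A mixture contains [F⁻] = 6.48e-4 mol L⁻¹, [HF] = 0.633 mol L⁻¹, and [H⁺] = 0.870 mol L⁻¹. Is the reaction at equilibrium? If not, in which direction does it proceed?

no net change (already at equilibrium)

Q = [H⁺]·[F⁻] / [HF] = (0.870)·(6.48e-4) / (0.633) = 8.91e-4
Q = 8.91e-4 = Keq, so the system is already at equilibrium.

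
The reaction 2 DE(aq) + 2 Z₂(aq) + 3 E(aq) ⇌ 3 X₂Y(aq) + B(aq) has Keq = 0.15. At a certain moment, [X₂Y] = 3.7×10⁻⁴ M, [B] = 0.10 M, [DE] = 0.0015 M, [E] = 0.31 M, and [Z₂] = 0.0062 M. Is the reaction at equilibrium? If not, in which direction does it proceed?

reverse (toward reactants)

Q = [X₂Y]³·[B] / ([DE]²·[Z₂]²·[E]³) = (3.7×10⁻⁴)³·(0.10) / ((0.0015)²·(0.0062)²·(0.31)³) = 2.0
Q = 2.0 > Keq = 0.15, so the reverse reaction proceeds.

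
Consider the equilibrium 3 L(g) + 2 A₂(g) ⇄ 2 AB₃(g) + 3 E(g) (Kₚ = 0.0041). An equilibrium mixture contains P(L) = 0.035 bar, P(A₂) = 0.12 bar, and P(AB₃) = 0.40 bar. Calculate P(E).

At equilibrium, Kₚ = P(AB₃)²·P(E)³ / (P(L)³·P(A₂)²) = 0.0041.
(0.40)²·(P(E))³ / ((0.035)³·(0.12)²) = 0.0041
P(E)³ = 1.58×10⁻⁸ ⇒ P(E) = 0.0025 bar

P(E) = 0.0025 bar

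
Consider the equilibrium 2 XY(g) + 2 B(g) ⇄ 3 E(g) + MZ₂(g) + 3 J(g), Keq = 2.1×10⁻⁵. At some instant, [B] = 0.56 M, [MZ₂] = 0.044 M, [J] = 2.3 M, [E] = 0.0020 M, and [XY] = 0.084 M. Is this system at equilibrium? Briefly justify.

Q = [E]³·[MZ₂]·[J]³ / ([XY]²·[B]²) = (0.0020)³·(0.044)·(2.3)³ / ((0.084)²·(0.56)²) = 1.9×10⁻⁶
Q = 1.9×10⁻⁶ < Keq = 2.1×10⁻⁵: net forward reaction.

no; Q < K, reaction proceeds forward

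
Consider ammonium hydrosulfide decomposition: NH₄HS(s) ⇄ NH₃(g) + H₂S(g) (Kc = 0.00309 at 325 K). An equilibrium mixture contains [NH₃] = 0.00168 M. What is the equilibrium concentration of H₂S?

(NH₄HS is a pure solid — omitted from Kc.)
At equilibrium, Kc = [NH₃]·[H₂S] = 0.00309.
(0.00168)·([H₂S]) = 0.00309
[H₂S] = 1.84 M

[H₂S] = 1.84 M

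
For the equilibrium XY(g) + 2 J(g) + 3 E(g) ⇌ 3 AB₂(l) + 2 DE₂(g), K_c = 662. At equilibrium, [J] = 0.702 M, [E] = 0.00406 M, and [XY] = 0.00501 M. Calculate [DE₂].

(AB₂ is a pure liquid — omitted from K_c.)
At equilibrium, K_c = [DE₂]² / ([XY]·[J]²·[E]³) = 662.
([DE₂])² / ((0.00501)·(0.702)²·(0.00406)³) = 662
[DE₂]² = 1.09e-7 ⇒ [DE₂] = 3.31e-4 M

[DE₂] = 3.31e-4 M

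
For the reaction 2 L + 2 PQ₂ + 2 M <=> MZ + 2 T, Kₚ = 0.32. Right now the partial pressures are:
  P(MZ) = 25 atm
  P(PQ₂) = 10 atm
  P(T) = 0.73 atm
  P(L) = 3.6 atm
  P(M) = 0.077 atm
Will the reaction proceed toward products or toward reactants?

reverse (toward reactants)

Qₚ = P(MZ)·P(T)² / (P(L)²·P(PQ₂)²·P(M)²) = (25)·(0.73)² / ((3.6)²·(10)²·(0.077)²) = 1.7
Qₚ = 1.7 > Kₚ = 0.32, so the reverse reaction proceeds.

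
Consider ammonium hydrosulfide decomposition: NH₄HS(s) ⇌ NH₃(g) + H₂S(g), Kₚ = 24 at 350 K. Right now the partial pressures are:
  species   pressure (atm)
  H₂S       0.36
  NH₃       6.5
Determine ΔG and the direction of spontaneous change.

(NH₄HS is a pure solid — omitted from Qₚ.)
Qₚ = P(NH₃)·P(H₂S) = (6.5)·(0.36) = 2.34
ΔG = RT ln(Qₚ/Kₚ) = (8.314 J mol⁻¹ K⁻¹)(350 K) × ln(2.34/24)
   = (2.910 kJ/mol)(-2.328) = -6.77 kJ/mol
ΔG < 0, so the forward reaction is spontaneous (proceeds forward).

ΔG = -6.77 kJ/mol; the forward reaction is spontaneous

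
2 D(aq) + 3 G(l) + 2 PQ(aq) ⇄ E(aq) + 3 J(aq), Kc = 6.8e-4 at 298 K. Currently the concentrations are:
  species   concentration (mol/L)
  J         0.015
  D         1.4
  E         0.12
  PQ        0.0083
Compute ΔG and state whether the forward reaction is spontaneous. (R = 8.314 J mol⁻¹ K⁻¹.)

(G is a pure liquid — omitted from Qc.)
Qc = [E]·[J]³ / ([D]²·[PQ]²) = (0.12)·(0.015)³ / ((1.4)²·(0.0083)²) = 0.00300
ΔG = RT ln(Qc/Kc) = (8.314 J mol⁻¹ K⁻¹)(298 K) × ln(0.00300/6.8e-4)
   = (2.478 kJ/mol)(1.484) = 3.68 kJ/mol
ΔG > 0, so the forward reaction is non-spontaneous (proceeds in reverse).

ΔG = 3.68 kJ/mol; the forward reaction is non-spontaneous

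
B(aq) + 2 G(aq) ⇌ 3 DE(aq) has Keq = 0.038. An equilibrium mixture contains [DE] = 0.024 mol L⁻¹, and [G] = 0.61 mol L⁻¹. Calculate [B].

[B] = 9.8×10⁻⁴ mol L⁻¹

At equilibrium, Keq = [DE]³ / ([B]·[G]²) = 0.038.
(0.024)³ / (([B])·(0.61)²) = 0.038
[B] = 9.78×10⁻⁴ = 9.8×10⁻⁴ mol L⁻¹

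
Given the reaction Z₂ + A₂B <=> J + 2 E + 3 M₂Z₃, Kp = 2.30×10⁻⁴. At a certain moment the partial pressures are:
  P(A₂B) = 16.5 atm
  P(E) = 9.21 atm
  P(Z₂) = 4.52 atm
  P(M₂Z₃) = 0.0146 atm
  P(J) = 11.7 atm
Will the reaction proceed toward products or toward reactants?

in the forward direction

Qp = P(J)·P(E)²·P(M₂Z₃)³ / (P(Z₂)·P(A₂B)) = (11.7)·(9.21)²·(0.0146)³ / ((4.52)·(16.5)) = 4.14×10⁻⁵
Qp = 4.14×10⁻⁵ < Kp = 2.30×10⁻⁴, so the forward reaction proceeds.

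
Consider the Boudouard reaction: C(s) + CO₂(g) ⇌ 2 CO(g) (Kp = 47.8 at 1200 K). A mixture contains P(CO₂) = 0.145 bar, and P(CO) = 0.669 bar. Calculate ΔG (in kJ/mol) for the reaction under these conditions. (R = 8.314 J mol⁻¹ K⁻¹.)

ΔG = -27.3 kJ/mol

(C is a pure solid — omitted from Qp.)
Qp = P(CO)² / P(CO₂) = (0.669)² / (0.145) = 3.09
ΔG = RT ln(Qp/Kp) = (8.314 J mol⁻¹ K⁻¹)(1200 K) × ln(3.09/47.8)
   = (9.977 kJ/mol)(-2.739) = -27.3 kJ/mol
ΔG < 0, so the forward reaction is spontaneous (proceeds forward).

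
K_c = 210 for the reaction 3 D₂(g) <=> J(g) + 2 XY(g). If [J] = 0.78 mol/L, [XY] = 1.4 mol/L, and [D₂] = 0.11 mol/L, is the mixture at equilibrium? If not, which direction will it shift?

no; Q > K, reaction proceeds in reverse

Q_c = [J]·[XY]² / [D₂]³ = (0.78)·(1.4)² / (0.11)³ = 1100
Q_c = 1100 > K_c = 210: net reverse reaction.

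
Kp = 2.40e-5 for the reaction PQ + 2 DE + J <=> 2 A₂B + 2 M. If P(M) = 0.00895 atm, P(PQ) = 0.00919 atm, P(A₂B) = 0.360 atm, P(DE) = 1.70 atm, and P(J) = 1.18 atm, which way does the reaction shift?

Qp = P(A₂B)²·P(M)² / (P(PQ)·P(DE)²·P(J)) = (0.360)²·(0.00895)² / ((0.00919)·(1.70)²·(1.18)) = 3.31e-4
Qp = 3.31e-4 > Kp = 2.40e-5, so the reverse reaction proceeds.

toward reactants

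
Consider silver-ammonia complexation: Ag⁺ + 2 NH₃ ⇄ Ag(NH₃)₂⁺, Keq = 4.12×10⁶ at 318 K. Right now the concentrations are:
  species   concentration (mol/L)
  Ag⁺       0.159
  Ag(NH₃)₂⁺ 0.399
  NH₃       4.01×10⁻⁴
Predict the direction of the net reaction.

to the left

Q = [Ag(NH₃)₂⁺] / ([Ag⁺]·[NH₃]²) = (0.399) / ((0.159)·(4.01×10⁻⁴)²) = 1.56×10⁷
Q = 1.56×10⁷ > Keq = 4.12×10⁶, so the reverse reaction proceeds.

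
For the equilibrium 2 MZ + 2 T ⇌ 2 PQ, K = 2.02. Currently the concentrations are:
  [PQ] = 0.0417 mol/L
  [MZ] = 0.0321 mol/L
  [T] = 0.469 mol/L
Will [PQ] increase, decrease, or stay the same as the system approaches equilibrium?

Q = [PQ]² / ([MZ]²·[T]²) = (0.0417)² / ((0.0321)²·(0.469)²) = 7.67
Q = 7.67 > K = 2.02: net reverse reaction.
PQ is a product, so it decreases.

decrease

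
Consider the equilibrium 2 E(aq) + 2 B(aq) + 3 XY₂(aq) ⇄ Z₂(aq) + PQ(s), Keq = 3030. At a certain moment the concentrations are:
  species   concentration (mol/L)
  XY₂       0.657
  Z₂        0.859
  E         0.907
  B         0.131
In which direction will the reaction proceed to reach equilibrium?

(PQ is a pure solid — omitted from Q.)
Q = [Z₂] / ([E]²·[B]²·[XY₂]³) = (0.859) / ((0.907)²·(0.131)²·(0.657)³) = 215
Q = 215 < Keq = 3030, so the forward reaction proceeds.

toward products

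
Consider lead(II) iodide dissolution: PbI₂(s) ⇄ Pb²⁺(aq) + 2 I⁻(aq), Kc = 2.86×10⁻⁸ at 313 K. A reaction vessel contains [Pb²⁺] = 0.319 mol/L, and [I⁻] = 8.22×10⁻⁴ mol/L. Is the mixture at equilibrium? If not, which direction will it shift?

(PbI₂ is a pure solid — omitted from Qc.)
Qc = [Pb²⁺]·[I⁻]² = (0.319)·(8.22×10⁻⁴)² = 2.16×10⁻⁷
Qc = 2.16×10⁻⁷ > Kc = 2.86×10⁻⁸: net reverse reaction.

no; Q > K, reaction proceeds in reverse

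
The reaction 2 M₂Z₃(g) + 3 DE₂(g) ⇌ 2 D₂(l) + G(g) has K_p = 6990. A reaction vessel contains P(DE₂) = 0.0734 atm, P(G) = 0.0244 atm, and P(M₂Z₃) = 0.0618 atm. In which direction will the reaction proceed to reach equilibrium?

reverse (toward reactants)

(D₂ is a pure liquid — omitted from Q_p.)
Q_p = P(G) / (P(M₂Z₃)²·P(DE₂)³) = (0.0244) / ((0.0618)²·(0.0734)³) = 16200
Q_p = 16200 > K_p = 6990, so the reverse reaction proceeds.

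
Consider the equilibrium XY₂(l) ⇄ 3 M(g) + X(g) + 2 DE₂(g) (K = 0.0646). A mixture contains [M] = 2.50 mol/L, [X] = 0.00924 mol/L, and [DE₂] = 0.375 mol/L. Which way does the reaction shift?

toward products

(XY₂ is a pure liquid — omitted from Q.)
Q = [M]³·[X]·[DE₂]² = (2.50)³·(0.00924)·(0.375)² = 0.0203
Q = 0.0203 < K = 0.0646, so the forward reaction proceeds.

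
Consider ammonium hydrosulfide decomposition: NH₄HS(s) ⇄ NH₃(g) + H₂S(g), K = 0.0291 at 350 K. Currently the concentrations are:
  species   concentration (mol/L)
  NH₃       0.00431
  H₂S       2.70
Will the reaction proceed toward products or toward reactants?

forward (toward products)

(NH₄HS is a pure solid — omitted from Q.)
Q = [NH₃]·[H₂S] = (0.00431)·(2.70) = 0.0116
Q = 0.0116 < K = 0.0291, so the forward reaction proceeds.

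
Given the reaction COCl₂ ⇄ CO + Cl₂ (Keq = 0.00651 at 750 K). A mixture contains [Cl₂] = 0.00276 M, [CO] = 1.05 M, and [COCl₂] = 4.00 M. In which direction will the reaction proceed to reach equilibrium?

toward products

Q = [CO]·[Cl₂] / [COCl₂] = (1.05)·(0.00276) / (4.00) = 7.24×10⁻⁴
Q = 7.24×10⁻⁴ < Keq = 0.00651, so the forward reaction proceeds.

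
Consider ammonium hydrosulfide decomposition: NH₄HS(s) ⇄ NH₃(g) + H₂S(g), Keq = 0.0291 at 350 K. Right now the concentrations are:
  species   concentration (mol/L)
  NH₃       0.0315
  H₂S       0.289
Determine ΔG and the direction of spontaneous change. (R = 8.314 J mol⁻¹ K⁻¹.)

ΔG = -3.38 kJ/mol; the forward reaction is spontaneous

(NH₄HS is a pure solid — omitted from Q.)
Q = [NH₃]·[H₂S] = (0.0315)·(0.289) = 0.00910
ΔG = RT ln(Q/Keq) = (8.314 J mol⁻¹ K⁻¹)(350 K) × ln(0.00910/0.0291)
   = (2.910 kJ/mol)(-1.162) = -3.38 kJ/mol
ΔG < 0, so the forward reaction is spontaneous (proceeds forward).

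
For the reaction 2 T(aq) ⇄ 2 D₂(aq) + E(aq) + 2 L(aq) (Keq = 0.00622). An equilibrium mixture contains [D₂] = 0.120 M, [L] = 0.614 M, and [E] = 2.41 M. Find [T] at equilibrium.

At equilibrium, Keq = [D₂]²·[E]·[L]² / [T]² = 0.00622.
(0.120)²·(2.41)·(0.614)² / ([T])² = 0.00622
[T]² = 2.10 ⇒ [T] = 1.45 M

[T] = 1.45 M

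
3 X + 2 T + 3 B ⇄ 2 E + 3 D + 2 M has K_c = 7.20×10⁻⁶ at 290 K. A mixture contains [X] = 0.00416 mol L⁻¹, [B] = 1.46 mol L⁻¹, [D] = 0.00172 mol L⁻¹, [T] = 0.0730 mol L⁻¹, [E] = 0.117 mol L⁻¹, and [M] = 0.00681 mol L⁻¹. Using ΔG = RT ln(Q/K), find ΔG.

Q_c = [E]²·[D]³·[M]² / ([X]³·[T]²·[B]³) = (0.117)²·(0.00172)³·(0.00681)² / ((0.00416)³·(0.0730)²·(1.46)³) = 2.71×10⁻⁶
ΔG = RT ln(Q_c/K_c) = (8.314 J mol⁻¹ K⁻¹)(290 K) × ln(2.71×10⁻⁶/7.20×10⁻⁶)
   = (2.411 kJ/mol)(-0.9771) = -2.36 kJ/mol
ΔG < 0, so the forward reaction is spontaneous (proceeds forward).

ΔG = -2.36 kJ/mol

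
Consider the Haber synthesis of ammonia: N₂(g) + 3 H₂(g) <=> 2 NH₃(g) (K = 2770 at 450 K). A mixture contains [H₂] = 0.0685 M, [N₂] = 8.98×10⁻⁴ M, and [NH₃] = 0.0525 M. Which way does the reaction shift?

Q = [NH₃]² / ([N₂]·[H₂]³) = (0.0525)² / ((8.98×10⁻⁴)·(0.0685)³) = 9550
Q = 9550 > K = 2770, so the reverse reaction proceeds.

toward reactants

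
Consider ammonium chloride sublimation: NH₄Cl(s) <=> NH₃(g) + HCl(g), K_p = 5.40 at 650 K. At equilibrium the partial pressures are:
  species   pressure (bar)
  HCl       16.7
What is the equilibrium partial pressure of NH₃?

(NH₄Cl is a pure solid — omitted from K_p.)
At equilibrium, K_p = P(NH₃)·P(HCl) = 5.40.
(P(NH₃))·(16.7) = 5.40
P(NH₃) = 0.323 bar

P(NH₃) = 0.323 bar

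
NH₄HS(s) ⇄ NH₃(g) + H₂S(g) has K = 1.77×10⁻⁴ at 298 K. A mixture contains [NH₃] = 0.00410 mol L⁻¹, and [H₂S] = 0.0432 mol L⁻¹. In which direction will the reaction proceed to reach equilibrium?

(NH₄HS is a pure solid — omitted from Q.)
Q = [NH₃]·[H₂S] = (0.00410)·(0.0432) = 1.77×10⁻⁴
Q = 1.77×10⁻⁴ = K, so the system is already at equilibrium.

no net change (already at equilibrium)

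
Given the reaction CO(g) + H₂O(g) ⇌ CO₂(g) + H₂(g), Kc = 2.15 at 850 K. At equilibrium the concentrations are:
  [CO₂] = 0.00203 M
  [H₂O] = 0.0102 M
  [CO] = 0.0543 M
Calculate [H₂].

At equilibrium, Kc = [CO₂]·[H₂] / ([CO]·[H₂O]) = 2.15.
(0.00203)·([H₂]) / ((0.0543)·(0.0102)) = 2.15
[H₂] = 0.587 M

[H₂] = 0.587 M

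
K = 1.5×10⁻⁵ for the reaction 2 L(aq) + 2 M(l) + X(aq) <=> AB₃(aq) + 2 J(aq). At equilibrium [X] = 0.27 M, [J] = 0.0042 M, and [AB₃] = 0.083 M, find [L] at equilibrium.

(M is a pure liquid — omitted from K.)
At equilibrium, K = [AB₃]·[J]² / ([L]²·[X]) = 1.5×10⁻⁵.
(0.083)·(0.0042)² / (([L])²·(0.27)) = 1.5×10⁻⁵
[L]² = 0.362 ⇒ [L] = 0.60 M

[L] = 0.60 M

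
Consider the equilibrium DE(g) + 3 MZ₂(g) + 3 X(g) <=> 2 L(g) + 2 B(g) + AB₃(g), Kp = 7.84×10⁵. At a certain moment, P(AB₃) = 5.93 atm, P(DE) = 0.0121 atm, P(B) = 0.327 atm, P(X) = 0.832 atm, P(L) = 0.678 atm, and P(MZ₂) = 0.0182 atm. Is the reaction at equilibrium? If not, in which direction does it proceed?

to the left

Qp = P(L)²·P(B)²·P(AB₃) / (P(DE)·P(MZ₂)³·P(X)³) = (0.678)²·(0.327)²·(5.93) / ((0.0121)·(0.0182)³·(0.832)³) = 6.94×10⁶
Qp = 6.94×10⁶ > Kp = 7.84×10⁵, so the reverse reaction proceeds.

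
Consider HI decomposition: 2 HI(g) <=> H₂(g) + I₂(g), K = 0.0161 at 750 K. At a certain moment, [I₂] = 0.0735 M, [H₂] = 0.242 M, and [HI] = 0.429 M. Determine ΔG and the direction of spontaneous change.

Q = [H₂]·[I₂] / [HI]² = (0.242)·(0.0735) / (0.429)² = 0.0966
ΔG = RT ln(Q/K) = (8.314 J mol⁻¹ K⁻¹)(750 K) × ln(0.0966/0.0161)
   = (6.236 kJ/mol)(1.792) = 11.2 kJ/mol
ΔG > 0, so the forward reaction is non-spontaneous (proceeds in reverse).

ΔG = 11.2 kJ/mol; the forward reaction is non-spontaneous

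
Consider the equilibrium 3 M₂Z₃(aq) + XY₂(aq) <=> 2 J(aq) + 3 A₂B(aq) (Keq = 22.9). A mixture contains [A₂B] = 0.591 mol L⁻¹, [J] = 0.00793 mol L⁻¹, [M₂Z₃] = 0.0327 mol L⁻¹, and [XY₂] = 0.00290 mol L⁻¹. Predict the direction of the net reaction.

reverse (toward reactants)

Q = [J]²·[A₂B]³ / ([M₂Z₃]³·[XY₂]) = (0.00793)²·(0.591)³ / ((0.0327)³·(0.00290)) = 128
Q = 128 > Keq = 22.9, so the reverse reaction proceeds.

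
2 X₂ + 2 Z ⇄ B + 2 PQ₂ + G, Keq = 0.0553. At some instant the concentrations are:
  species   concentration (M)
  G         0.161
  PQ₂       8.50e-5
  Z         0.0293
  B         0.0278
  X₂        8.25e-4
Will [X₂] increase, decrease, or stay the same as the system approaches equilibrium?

Q = [B]·[PQ₂]²·[G] / ([X₂]²·[Z]²) = (0.0278)·(8.50e-5)²·(0.161) / ((8.25e-4)²·(0.0293)²) = 0.0553
Q = 0.0553 = Keq; the system is at equilibrium.

stay the same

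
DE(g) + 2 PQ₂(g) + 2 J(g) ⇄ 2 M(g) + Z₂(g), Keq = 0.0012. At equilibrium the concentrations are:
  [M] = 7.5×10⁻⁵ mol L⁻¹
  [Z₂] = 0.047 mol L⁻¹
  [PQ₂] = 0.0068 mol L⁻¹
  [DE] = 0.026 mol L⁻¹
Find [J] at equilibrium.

[J] = 0.43 mol L⁻¹

At equilibrium, Keq = [M]²·[Z₂] / ([DE]·[PQ₂]²·[J]²) = 0.0012.
(7.5×10⁻⁵)²·(0.047) / ((0.026)·(0.0068)²·([J])²) = 0.0012
[J]² = 0.183 ⇒ [J] = 0.43 mol L⁻¹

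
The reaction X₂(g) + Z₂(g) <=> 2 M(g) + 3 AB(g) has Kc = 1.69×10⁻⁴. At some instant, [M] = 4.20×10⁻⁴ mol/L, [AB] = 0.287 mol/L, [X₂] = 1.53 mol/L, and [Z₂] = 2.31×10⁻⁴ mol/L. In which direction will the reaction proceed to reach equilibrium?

forward (toward products)

Qc = [M]²·[AB]³ / ([X₂]·[Z₂]) = (4.20×10⁻⁴)²·(0.287)³ / ((1.53)·(2.31×10⁻⁴)) = 1.18×10⁻⁵
Qc = 1.18×10⁻⁵ < Kc = 1.69×10⁻⁴, so the forward reaction proceeds.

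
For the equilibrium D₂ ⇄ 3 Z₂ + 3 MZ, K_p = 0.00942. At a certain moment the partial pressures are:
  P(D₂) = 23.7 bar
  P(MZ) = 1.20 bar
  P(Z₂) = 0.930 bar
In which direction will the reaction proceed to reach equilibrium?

Q_p = P(Z₂)³·P(MZ)³ / P(D₂) = (0.930)³·(1.20)³ / (23.7) = 0.0586
Q_p = 0.0586 > K_p = 0.00942, so the reverse reaction proceeds.

toward reactants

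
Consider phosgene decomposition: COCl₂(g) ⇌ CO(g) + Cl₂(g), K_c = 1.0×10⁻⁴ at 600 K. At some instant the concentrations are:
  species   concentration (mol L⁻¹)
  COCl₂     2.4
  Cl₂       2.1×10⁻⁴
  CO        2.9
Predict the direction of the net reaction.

toward reactants

Q_c = [CO]·[Cl₂] / [COCl₂] = (2.9)·(2.1×10⁻⁴) / (2.4) = 2.5×10⁻⁴
Q_c = 2.5×10⁻⁴ > K_c = 1.0×10⁻⁴, so the reverse reaction proceeds.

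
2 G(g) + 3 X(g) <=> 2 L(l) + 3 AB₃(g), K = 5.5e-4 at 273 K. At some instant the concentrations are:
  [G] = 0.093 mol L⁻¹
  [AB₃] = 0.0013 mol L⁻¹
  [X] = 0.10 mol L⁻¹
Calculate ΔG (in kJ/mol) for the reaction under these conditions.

ΔG = -1.75 kJ/mol

(L is a pure liquid — omitted from Q.)
Q = [AB₃]³ / ([G]²·[X]³) = (0.0013)³ / ((0.093)²·(0.10)³) = 2.54e-4
ΔG = RT ln(Q/K) = (8.314 J mol⁻¹ K⁻¹)(273 K) × ln(2.54e-4/5.5e-4)
   = (2.270 kJ/mol)(-0.7726) = -1.75 kJ/mol
ΔG < 0, so the forward reaction is spontaneous (proceeds forward).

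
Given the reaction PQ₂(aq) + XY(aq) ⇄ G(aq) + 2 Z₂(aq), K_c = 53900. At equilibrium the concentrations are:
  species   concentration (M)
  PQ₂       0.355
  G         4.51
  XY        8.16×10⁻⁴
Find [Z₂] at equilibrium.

At equilibrium, K_c = [G]·[Z₂]² / ([PQ₂]·[XY]) = 53900.
(4.51)·([Z₂])² / ((0.355)·(8.16×10⁻⁴)) = 53900
[Z₂]² = 3.46 ⇒ [Z₂] = 1.86 M

[Z₂] = 1.86 M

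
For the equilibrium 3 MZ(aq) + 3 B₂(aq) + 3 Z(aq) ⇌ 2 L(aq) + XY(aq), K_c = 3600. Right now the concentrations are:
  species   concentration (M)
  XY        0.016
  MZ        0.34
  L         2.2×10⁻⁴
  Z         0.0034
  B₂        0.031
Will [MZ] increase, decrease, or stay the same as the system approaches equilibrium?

Q_c = [L]²·[XY] / ([MZ]³·[B₂]³·[Z]³) = (2.2×10⁻⁴)²·(0.016) / ((0.34)³·(0.031)³·(0.0034)³) = 17000
Q_c = 17000 > K_c = 3600: net reverse reaction.
MZ is a reactant, so it increases.

increase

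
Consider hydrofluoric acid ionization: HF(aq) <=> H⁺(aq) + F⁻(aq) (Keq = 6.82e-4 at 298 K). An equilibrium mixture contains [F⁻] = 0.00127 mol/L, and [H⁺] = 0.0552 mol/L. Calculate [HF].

[HF] = 0.103 mol/L

At equilibrium, Keq = [H⁺]·[F⁻] / [HF] = 6.82e-4.
(0.0552)·(0.00127) / ([HF]) = 6.82e-4
[HF] = 0.103 mol/L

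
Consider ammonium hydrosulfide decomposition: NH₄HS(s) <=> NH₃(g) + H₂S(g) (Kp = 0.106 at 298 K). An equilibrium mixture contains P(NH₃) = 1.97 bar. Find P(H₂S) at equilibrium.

P(H₂S) = 0.0538 bar

(NH₄HS is a pure solid — omitted from Kp.)
At equilibrium, Kp = P(NH₃)·P(H₂S) = 0.106.
(1.97)·(P(H₂S)) = 0.106
P(H₂S) = 0.0538 bar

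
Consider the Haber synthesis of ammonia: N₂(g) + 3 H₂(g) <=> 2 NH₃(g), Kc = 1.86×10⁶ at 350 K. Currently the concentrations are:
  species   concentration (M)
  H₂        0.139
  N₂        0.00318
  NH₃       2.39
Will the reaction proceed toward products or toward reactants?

forward (toward products)

Qc = [NH₃]² / ([N₂]·[H₂]³) = (2.39)² / ((0.00318)·(0.139)³) = 6.69×10⁵
Qc = 6.69×10⁵ < Kc = 1.86×10⁶, so the forward reaction proceeds.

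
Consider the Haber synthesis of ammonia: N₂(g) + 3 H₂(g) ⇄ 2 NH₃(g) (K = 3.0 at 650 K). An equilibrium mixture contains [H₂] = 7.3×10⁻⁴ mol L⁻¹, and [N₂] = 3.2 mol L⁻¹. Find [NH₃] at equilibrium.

[NH₃] = 6.1×10⁻⁵ mol L⁻¹

At equilibrium, K = [NH₃]² / ([N₂]·[H₂]³) = 3.0.
([NH₃])² / ((3.2)·(7.3×10⁻⁴)³) = 3.0
[NH₃]² = 3.73×10⁻⁹ ⇒ [NH₃] = 6.1×10⁻⁵ mol L⁻¹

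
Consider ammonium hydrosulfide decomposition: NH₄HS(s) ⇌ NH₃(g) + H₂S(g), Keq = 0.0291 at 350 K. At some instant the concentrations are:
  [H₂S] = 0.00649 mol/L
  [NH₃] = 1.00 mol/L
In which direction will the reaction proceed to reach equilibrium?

in the forward direction

(NH₄HS is a pure solid — omitted from Q.)
Q = [NH₃]·[H₂S] = (1.00)·(0.00649) = 0.00649
Q = 0.00649 < Keq = 0.0291, so the forward reaction proceeds.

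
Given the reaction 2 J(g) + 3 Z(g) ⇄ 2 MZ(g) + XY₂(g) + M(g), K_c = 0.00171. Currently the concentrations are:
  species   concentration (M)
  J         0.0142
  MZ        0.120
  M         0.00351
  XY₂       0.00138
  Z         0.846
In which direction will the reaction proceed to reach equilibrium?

Q_c = [MZ]²·[XY₂]·[M] / ([J]²·[Z]³) = (0.120)²·(0.00138)·(0.00351) / ((0.0142)²·(0.846)³) = 5.71×10⁻⁴
Q_c = 5.71×10⁻⁴ < K_c = 0.00171, so the forward reaction proceeds.

toward products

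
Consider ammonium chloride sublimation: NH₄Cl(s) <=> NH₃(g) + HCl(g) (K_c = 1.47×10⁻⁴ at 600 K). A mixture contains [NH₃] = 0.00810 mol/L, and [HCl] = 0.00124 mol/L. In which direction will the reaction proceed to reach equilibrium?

in the forward direction

(NH₄Cl is a pure solid — omitted from Q_c.)
Q_c = [NH₃]·[HCl] = (0.00810)·(0.00124) = 1.00×10⁻⁵
Q_c = 1.00×10⁻⁵ < K_c = 1.47×10⁻⁴, so the forward reaction proceeds.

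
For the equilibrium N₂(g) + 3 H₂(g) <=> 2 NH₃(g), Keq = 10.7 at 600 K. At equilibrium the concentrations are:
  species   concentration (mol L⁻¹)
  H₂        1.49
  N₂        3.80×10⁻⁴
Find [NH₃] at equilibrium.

[NH₃] = 0.116 mol L⁻¹

At equilibrium, Keq = [NH₃]² / ([N₂]·[H₂]³) = 10.7.
([NH₃])² / ((3.80×10⁻⁴)·(1.49)³) = 10.7
[NH₃]² = 0.0135 ⇒ [NH₃] = 0.116 mol L⁻¹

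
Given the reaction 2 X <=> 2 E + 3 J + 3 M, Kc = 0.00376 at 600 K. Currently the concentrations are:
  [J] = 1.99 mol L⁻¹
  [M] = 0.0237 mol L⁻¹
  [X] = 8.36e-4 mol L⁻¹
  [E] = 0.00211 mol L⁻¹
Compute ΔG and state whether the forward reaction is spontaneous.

ΔG = -8.62 kJ/mol; the forward reaction is spontaneous

Qc = [E]²·[J]³·[M]³ / [X]² = (0.00211)²·(1.99)³·(0.0237)³ / (8.36e-4)² = 6.68e-4
ΔG = RT ln(Qc/Kc) = (8.314 J mol⁻¹ K⁻¹)(600 K) × ln(6.68e-4/0.00376)
   = (4.988 kJ/mol)(-1.728) = -8.62 kJ/mol
ΔG < 0, so the forward reaction is spontaneous (proceeds forward).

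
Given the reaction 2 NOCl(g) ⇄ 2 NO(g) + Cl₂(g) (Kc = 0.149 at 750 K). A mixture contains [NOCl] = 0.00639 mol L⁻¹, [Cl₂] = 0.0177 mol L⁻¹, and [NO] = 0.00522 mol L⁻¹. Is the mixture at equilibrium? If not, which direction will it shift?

Qc = [NO]²·[Cl₂] / [NOCl]² = (0.00522)²·(0.0177) / (0.00639)² = 0.0118
Qc = 0.0118 < Kc = 0.149: net forward reaction.

no; Q < K, reaction proceeds forward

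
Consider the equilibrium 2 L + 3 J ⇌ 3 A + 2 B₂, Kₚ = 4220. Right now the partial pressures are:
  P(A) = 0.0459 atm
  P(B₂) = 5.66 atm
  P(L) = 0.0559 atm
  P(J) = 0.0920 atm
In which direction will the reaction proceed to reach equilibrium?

to the right

Qₚ = P(A)³·P(B₂)² / (P(L)²·P(J)³) = (0.0459)³·(5.66)² / ((0.0559)²·(0.0920)³) = 1270
Qₚ = 1270 < Kₚ = 4220, so the forward reaction proceeds.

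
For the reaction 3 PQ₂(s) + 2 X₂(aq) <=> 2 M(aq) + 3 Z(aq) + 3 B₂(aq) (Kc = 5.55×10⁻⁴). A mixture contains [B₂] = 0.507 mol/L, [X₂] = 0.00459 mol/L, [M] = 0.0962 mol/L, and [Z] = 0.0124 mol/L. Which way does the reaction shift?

forward (toward products)

(PQ₂ is a pure solid — omitted from Qc.)
Qc = [M]²·[Z]³·[B₂]³ / [X₂]² = (0.0962)²·(0.0124)³·(0.507)³ / (0.00459)² = 1.09×10⁻⁴
Qc = 1.09×10⁻⁴ < Kc = 5.55×10⁻⁴, so the forward reaction proceeds.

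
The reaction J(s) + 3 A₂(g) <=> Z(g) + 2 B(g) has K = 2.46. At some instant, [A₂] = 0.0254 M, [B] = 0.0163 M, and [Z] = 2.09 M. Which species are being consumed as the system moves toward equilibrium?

Z, B (products)

(J is a pure solid — omitted from Q.)
Q = [Z]·[B]² / [A₂]³ = (2.09)·(0.0163)² / (0.0254)³ = 33.9
Q = 33.9 > K = 2.46: net reverse reaction.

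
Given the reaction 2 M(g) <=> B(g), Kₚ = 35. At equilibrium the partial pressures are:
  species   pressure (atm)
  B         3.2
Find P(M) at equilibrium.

P(M) = 0.30 atm

At equilibrium, Kₚ = P(B) / P(M)² = 35.
(3.2) / (P(M))² = 35
P(M)² = 0.0914 ⇒ P(M) = 0.30 atm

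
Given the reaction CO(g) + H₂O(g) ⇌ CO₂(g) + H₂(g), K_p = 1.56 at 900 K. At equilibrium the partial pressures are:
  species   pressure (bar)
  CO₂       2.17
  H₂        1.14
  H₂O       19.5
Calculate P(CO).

P(CO) = 0.0813 bar

At equilibrium, K_p = P(CO₂)·P(H₂) / (P(CO)·P(H₂O)) = 1.56.
(2.17)·(1.14) / ((P(CO))·(19.5)) = 1.56
P(CO) = 0.0813 bar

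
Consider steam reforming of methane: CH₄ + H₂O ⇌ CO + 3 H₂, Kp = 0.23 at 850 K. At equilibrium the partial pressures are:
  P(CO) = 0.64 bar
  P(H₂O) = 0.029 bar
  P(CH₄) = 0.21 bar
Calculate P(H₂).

P(H₂) = 0.13 bar

At equilibrium, Kp = P(CO)·P(H₂)³ / (P(CH₄)·P(H₂O)) = 0.23.
(0.64)·(P(H₂))³ / ((0.21)·(0.029)) = 0.23
P(H₂)³ = 0.00219 ⇒ P(H₂) = 0.13 bar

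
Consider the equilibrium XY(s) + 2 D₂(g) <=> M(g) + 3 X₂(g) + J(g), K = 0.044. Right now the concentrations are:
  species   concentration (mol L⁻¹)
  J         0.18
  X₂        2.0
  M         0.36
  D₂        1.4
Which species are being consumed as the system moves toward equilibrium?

(XY is a pure solid — omitted from Q.)
Q = [M]·[X₂]³·[J] / [D₂]² = (0.36)·(2.0)³·(0.18) / (1.4)² = 0.26
Q = 0.26 > K = 0.044: net reverse reaction.

M, X₂, J (products)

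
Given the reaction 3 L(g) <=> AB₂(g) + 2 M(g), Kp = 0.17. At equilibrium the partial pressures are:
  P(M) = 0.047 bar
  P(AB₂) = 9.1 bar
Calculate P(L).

P(L) = 0.49 bar

At equilibrium, Kp = P(AB₂)·P(M)² / P(L)³ = 0.17.
(9.1)·(0.047)² / (P(L))³ = 0.17
P(L)³ = 0.118 ⇒ P(L) = 0.49 bar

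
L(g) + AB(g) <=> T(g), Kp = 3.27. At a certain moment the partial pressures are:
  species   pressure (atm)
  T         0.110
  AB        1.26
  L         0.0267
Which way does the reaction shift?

Qp = P(T) / (P(L)·P(AB)) = (0.110) / ((0.0267)·(1.26)) = 3.27
Qp = 3.27 = Kp, so the system is already at equilibrium.

neither direction; the system is at equilibrium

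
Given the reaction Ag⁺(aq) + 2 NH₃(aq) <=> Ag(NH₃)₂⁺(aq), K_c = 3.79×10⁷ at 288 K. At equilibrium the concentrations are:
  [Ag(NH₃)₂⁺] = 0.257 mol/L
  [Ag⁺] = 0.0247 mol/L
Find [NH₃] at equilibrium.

[NH₃] = 5.24×10⁻⁴ mol/L

At equilibrium, K_c = [Ag(NH₃)₂⁺] / ([Ag⁺]·[NH₃]²) = 3.79×10⁷.
(0.257) / ((0.0247)·([NH₃])²) = 3.79×10⁷
[NH₃]² = 2.75×10⁻⁷ ⇒ [NH₃] = 5.24×10⁻⁴ mol/L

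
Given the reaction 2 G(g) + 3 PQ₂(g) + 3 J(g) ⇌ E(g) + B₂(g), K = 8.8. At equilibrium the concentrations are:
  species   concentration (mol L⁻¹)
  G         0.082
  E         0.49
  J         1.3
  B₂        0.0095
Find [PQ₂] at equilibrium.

[PQ₂] = 0.33 mol L⁻¹

At equilibrium, K = [E]·[B₂] / ([G]²·[PQ₂]³·[J]³) = 8.8.
(0.49)·(0.0095) / ((0.082)²·([PQ₂])³·(1.3)³) = 8.8
[PQ₂]³ = 0.0358 ⇒ [PQ₂] = 0.33 mol L⁻¹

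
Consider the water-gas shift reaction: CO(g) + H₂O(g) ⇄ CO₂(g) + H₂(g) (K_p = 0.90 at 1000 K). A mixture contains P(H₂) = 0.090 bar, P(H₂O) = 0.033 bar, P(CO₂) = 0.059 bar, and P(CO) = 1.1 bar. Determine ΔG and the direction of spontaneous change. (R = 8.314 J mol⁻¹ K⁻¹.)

Q_p = P(CO₂)·P(H₂) / (P(CO)·P(H₂O)) = (0.059)·(0.090) / ((1.1)·(0.033)) = 0.146
ΔG = RT ln(Q_p/K_p) = (8.314 J mol⁻¹ K⁻¹)(1000 K) × ln(0.146/0.90)
   = (8.314 kJ/mol)(-1.819) = -15.1 kJ/mol
ΔG < 0, so the forward reaction is spontaneous (proceeds forward).

ΔG = -15.1 kJ/mol; the forward reaction is spontaneous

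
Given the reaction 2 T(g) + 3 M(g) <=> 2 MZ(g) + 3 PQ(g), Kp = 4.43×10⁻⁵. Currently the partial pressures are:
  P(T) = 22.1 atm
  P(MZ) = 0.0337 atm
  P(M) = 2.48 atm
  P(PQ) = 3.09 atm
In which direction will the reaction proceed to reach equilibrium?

to the right

Qp = P(MZ)²·P(PQ)³ / (P(T)²·P(M)³) = (0.0337)²·(3.09)³ / ((22.1)²·(2.48)³) = 4.50×10⁻⁶
Qp = 4.50×10⁻⁶ < Kp = 4.43×10⁻⁵, so the forward reaction proceeds.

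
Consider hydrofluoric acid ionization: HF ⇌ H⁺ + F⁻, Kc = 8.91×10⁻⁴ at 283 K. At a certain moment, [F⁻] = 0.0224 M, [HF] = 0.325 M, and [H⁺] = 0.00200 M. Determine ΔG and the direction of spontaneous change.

Qc = [H⁺]·[F⁻] / [HF] = (0.00200)·(0.0224) / (0.325) = 1.38×10⁻⁴
ΔG = RT ln(Qc/Kc) = (8.314 J mol⁻¹ K⁻¹)(283 K) × ln(1.38×10⁻⁴/8.91×10⁻⁴)
   = (2.353 kJ/mol)(-1.865) = -4.39 kJ/mol
ΔG < 0, so the forward reaction is spontaneous (proceeds forward).

ΔG = -4.39 kJ/mol; the forward reaction is spontaneous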